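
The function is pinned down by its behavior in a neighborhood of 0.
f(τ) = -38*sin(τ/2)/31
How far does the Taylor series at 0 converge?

The radius of convergence is infinite.

The factor -sin(τ/2) is entire and contributes no finite singular point.
The polynomial part has no poles.
No finite singular points: the Taylor series at 0 converges everywhere.


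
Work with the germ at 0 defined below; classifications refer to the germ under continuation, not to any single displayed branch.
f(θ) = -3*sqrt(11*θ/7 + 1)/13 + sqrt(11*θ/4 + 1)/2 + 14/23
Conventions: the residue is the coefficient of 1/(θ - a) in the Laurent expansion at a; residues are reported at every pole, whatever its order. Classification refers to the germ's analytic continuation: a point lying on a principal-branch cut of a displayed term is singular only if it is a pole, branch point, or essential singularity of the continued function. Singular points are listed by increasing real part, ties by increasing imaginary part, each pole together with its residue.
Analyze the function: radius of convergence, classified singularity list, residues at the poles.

Radius of convergence at 0: 4/11.
At -7/11: an algebraic (square-root) branch point.
At -4/11: an algebraic (square-root) branch point.

Branch term (1/2)*sqrt(1 - θ/(-4/11)): its argument vanishes at θ = -4/11, a square-root branch point, modulus 4/11.
Branch term (-3/13)*sqrt(1 - θ/(-7/11)): its argument vanishes at θ = -7/11, a square-root branch point, modulus 7/11.
The radius of convergence is the smallest modulus among the singular points: 4/11.
List the singular points by increasing real part (a conjugate pair: the negative imaginary part first).


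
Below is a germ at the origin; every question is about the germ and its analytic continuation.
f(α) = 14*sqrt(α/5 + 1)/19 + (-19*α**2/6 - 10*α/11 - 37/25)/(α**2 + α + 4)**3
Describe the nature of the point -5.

The point is an algebraic (square-root) branch point.

The term (14/19)*sqrt(1 - α/(-5)) has argument 1 - -5/(-5) = 0 at -5: a square-root (algebraic, two-sheeted) branch point; the remaining terms are analytic or single-valued there.


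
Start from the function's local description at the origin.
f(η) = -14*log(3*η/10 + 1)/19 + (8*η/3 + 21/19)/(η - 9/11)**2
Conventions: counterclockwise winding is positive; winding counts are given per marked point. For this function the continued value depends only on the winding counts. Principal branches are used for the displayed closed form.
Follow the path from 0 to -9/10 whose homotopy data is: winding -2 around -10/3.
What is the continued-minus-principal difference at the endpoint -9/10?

Continued minus principal equals (56/19)*pi*i.

The rational part is single-valued and drops out of the difference; each branch term changes only by its own monodromy.
(-14/19)*log(1 - η/(-10/3)): each positive loop around -10/3 adds 2*pi*i to the log, so winding -2 contributes (-14/19)*(-2)*2*pi*i = (56/19)*pi*i.
Summing the contributions at η = -9/10 gives (56/19)*pi*i.


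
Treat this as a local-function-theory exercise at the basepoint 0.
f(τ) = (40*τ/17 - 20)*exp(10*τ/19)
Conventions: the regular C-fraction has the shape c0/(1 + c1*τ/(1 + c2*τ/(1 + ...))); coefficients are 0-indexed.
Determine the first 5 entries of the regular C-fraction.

Taylor coefficients (expand at 0): a_0 = -20, a_1 = -2640/323, a_2 = -9400/6137, a_3 = -56000/349809, a_4 = -15000/2215457.
c0 = a_0 = -20. Peel one level at a time: if S = 1 + c*τ/S' with S'(0) = 1, then c is the τ-coefficient of S and S' = c*τ/(S - 1).
S_1 = c0/f = 1 + (-132/323)*τ + (9434/104329)*τ^2 + ...; c1 = -132/323.
S_2 = c1*τ/(S_1 - 1) = 1 + (4717/21318)*τ + (24425/1572516)*τ^2 + ...; c2 = 4717/21318.
S_3 = c2*τ/(S_2 - 1) = 1 + (-415225/5915118)*τ + (378651625/72290539161)*τ^2 + ...; c3 = -415225/5915118.
S_4 = c3*τ/(S_3 - 1) = 1 + (19600790/262685013)*τ + ...; c4 = 19600790/262685013.

The regular C-fraction coefficients are [-20, -132/323, 4717/21318, -415225/5915118, 19600790/262685013].


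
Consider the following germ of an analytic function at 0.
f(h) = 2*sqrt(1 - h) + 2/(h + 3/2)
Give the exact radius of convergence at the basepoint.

Denominator factor (h + 3/2): pole of order 1 at -3/2, modulus 3/2.
Branch term (2)*sqrt(1 - h/(1)): its argument vanishes at h = 1, a square-root branch point, modulus 1.
The radius of convergence is the smallest modulus among the singular points: 1.

The radius of convergence is 1.


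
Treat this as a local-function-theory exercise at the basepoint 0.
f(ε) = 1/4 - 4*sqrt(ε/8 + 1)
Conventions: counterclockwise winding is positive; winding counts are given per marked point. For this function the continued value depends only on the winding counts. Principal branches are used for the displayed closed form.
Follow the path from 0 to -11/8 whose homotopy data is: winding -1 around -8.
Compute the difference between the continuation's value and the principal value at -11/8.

The rational part is single-valued and drops out of the difference; each branch term changes only by its own monodromy.
(-4)*sqrt(1 - ε/(-8)): winding -1 is odd, the square root flips sign, contributing -2*(-4)*sqrt(1 - (-11/8)/(-8)) = -2*(-4)*sqrt(53/64) = sqrt(53).
Summing the contributions at ε = -11/8 gives sqrt(53).

Continued minus principal equals sqrt(53).


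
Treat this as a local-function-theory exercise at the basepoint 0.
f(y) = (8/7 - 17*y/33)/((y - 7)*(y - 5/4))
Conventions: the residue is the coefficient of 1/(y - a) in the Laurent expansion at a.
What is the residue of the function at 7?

The residue is -2276/5313.

At the order-1 pole 7 set g(y) = (y - (7))*f(y) = (8/7 - 17*y/33)/(y - 5/4).
Simple pole: residue = g(a) at a = 7, which is -2276/5313.


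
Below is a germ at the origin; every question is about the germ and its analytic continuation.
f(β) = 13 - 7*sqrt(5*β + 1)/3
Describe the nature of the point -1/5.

The term (-7/3)*sqrt(1 - β/(-1/5)) has argument 1 - -1/5/(-1/5) = 0 at -1/5: a square-root (algebraic, two-sheeted) branch point; the remaining terms are analytic or single-valued there.

The point is an algebraic (square-root) branch point.


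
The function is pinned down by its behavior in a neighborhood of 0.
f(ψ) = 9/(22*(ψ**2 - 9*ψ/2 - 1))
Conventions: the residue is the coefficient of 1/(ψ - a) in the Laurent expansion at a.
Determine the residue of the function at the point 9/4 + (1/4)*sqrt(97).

The residue is (9/1067)*sqrt(97).

The factor ψ**2 - 9*ψ/2 - 1 splits as (ψ - a)(ψ - a') with a = 9/4 + (1/4)*sqrt(97), a' = 9/4 - (1/4)*sqrt(97). At the order-1 pole a set g(ψ) = (ψ - a)*f(ψ) = [9/22] / (ψ - a').
Simple pole: residue = g(a) at a = 9/4 + (1/4)*sqrt(97), which is (9/1067)*sqrt(97).


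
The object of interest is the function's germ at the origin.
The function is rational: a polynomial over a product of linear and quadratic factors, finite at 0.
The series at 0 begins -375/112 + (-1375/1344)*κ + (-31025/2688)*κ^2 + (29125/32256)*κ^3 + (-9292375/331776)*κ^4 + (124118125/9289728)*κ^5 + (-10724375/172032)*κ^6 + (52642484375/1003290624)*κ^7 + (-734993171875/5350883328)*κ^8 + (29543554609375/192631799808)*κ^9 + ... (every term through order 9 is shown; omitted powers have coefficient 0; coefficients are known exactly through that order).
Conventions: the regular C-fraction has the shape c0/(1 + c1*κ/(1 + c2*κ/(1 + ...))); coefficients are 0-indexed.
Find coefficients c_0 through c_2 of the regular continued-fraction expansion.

Taylor coefficients (read off): a_0 = -375/112, a_1 = -1375/1344, a_2 = -31025/2688.
c0 = a_0 = -375/112. Peel one level at a time: if S = 1 + c*κ/S' with S'(0) = 1, then c is the κ-coefficient of S and S' = c*κ/(S - 1).
S_1 = c0/f = 1 + (-11/36)*κ + (-21733/6480)*κ^2 + ...; c1 = -11/36.
S_2 = c1*κ/(S_1 - 1) = 1 + (-21733/1980)*κ + ...; c2 = -21733/1980.

The regular C-fraction coefficients are [-375/112, -11/36, -21733/1980].


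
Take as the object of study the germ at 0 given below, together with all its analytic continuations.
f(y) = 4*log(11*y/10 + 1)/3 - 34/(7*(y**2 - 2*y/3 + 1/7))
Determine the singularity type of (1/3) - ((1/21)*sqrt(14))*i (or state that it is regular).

The denominator factor y**2 - 2*y/3 + 1/7 vanishes at (1/3) - ((1/21)*sqrt(14))*i and appears to the power 1; the numerator there equals -34/7, nonzero, and no other factor vanishes.
The branch terms are analytic at this point.
Hence a pole whose order is the multiplicity, 1.

The point is a pole of order 1.


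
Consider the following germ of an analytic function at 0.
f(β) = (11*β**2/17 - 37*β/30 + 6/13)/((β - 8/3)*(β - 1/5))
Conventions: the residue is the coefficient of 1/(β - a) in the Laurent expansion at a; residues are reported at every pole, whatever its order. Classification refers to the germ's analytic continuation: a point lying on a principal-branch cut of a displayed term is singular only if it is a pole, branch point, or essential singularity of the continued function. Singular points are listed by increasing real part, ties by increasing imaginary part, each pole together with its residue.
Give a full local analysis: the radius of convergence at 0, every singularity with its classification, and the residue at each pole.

Radius of convergence at 0: 1/5.
At 1/5: a pole of order 1; residue -7981/81770.
At 8/3: a pole of order 1; residue 17642/24531.

Denominator factor (β - 1/5): pole of order 1 at 1/5, modulus 1/5.
Denominator factor (β - 8/3): pole of order 1 at 8/3, modulus 8/3.
The radius of convergence is the smallest modulus among the singular points: 1/5.
At the order-1 pole 1/5 set g(β) = (β - (1/5))*f(β) = (11*β**2/17 - 37*β/30 + 6/13)/(β - 8/3).
Simple pole: residue = g(a) at a = 1/5, which is -7981/81770.
At the order-1 pole 8/3 set g(β) = (β - (8/3))*f(β) = (11*β**2/17 - 37*β/30 + 6/13)/(β - 1/5).
Simple pole: residue = g(a) at a = 8/3, which is 17642/24531.
List the singular points by increasing real part (a conjugate pair: the negative imaginary part first).


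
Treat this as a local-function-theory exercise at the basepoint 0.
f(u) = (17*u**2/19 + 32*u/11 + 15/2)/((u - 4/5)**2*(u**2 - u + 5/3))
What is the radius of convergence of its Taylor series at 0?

Denominator factor (u**2 - u + 5/3): discriminant -17/3, complex-conjugate roots (1/2) + ((1/6)*sqrt(51))*i and (1/2) - ((1/6)*sqrt(51))*i; poles of order 1, moduli (1/3)*sqrt(15) and (1/3)*sqrt(15).
Denominator factor (u - 4/5)^2: pole of order 2 at 4/5, modulus 4/5.
The radius of convergence is the smallest modulus among the singular points: 4/5.

The radius of convergence is 4/5.


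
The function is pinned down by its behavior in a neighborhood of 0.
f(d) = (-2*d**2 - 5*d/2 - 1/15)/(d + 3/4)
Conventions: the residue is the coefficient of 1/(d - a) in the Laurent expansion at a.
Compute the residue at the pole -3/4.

At the order-1 pole -3/4 set g(d) = (d - (-3/4))*f(d) = -2*d**2 - 5*d/2 - 1/15.
Simple pole: residue = g(a) at a = -3/4, which is 41/60.

The residue is 41/60.


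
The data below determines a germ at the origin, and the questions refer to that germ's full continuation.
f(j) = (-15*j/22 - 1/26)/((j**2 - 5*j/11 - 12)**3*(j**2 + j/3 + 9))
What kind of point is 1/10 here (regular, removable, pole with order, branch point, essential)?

Denominator factors: j**2 + j/3 + 9 = 2713/300 at j = 1/10; j**2 - 5*j/11 - 12 = -13239/1100 at j = 1/10 — none vanishes.
So the germ continues analytically to 1/10.

The point is a regular point.


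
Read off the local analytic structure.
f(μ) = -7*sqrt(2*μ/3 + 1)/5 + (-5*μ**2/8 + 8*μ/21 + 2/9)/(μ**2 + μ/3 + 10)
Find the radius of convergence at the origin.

Denominator factor (μ**2 + μ/3 + 10): discriminant -359/9, complex-conjugate roots (-1/6) + ((1/6)*sqrt(359))*i and (-1/6) - ((1/6)*sqrt(359))*i; poles of order 1, moduli sqrt(10) and sqrt(10).
Branch term (-7/5)*sqrt(1 - μ/(-3/2)): its argument vanishes at μ = -3/2, a square-root branch point, modulus 3/2.
The radius of convergence is the smallest modulus among the singular points: 3/2.

The radius of convergence is 3/2.


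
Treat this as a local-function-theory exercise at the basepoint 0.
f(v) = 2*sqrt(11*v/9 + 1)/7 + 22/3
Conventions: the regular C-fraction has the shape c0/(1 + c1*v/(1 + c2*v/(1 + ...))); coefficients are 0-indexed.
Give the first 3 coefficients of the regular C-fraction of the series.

The regular C-fraction coefficients are [160/21, -11/480, 473/1440].

Taylor coefficients (expand at 0): a_0 = 160/21, a_1 = 11/63, a_2 = -121/2268.
c0 = a_0 = 160/21. Peel one level at a time: if S = 1 + c*v/S' with S'(0) = 1, then c is the v-coefficient of S and S' = c*v/(S - 1).
S_1 = c0/f = 1 + (-11/480)*v + (5203/691200)*v^2 + ...; c1 = -11/480.
S_2 = c1*v/(S_1 - 1) = 1 + (473/1440)*v + ...; c2 = 473/1440.


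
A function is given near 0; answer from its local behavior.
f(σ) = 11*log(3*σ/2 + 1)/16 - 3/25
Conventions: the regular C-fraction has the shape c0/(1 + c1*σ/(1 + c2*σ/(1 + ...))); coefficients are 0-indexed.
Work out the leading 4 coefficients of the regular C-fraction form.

The regular C-fraction coefficients are [-3/25, 275/32, -251/32, -6/251].

Taylor coefficients (expand at 0): a_0 = -3/25, a_1 = 33/32, a_2 = -99/128, a_3 = 99/128.
c0 = a_0 = -3/25. Peel one level at a time: if S = 1 + c*σ/S' with S'(0) = 1, then c is the σ-coefficient of S and S' = c*σ/(S - 1).
S_1 = c0/f = 1 + (275/32)*σ + (69025/1024)*σ^2 + ...; c1 = 275/32.
S_2 = c1*σ/(S_1 - 1) = 1 + (-251/32)*σ + (-3/16)*σ^2 + ...; c2 = -251/32.
S_3 = c2*σ/(S_2 - 1) = 1 + (-6/251)*σ + ...; c3 = -6/251.


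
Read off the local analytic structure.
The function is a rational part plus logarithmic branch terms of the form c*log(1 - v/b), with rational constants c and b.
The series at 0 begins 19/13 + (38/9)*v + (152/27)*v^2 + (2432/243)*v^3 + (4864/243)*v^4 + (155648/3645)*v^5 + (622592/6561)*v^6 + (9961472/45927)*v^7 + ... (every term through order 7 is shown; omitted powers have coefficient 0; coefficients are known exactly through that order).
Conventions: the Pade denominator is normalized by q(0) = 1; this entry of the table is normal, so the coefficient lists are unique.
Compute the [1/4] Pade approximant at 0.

Taylor coefficients needed (read off): a_0 = 19/13, a_1 = 38/9, a_2 = 152/27, a_3 = 2432/243, a_4 = 4864/243, a_5 = 155648/3645.
Write the denominator as Q(v) = 1 + q1*v + q2*v^2 + q3*v^3 + q4*v^4. Requiring Q*f - P = O(v^6) with deg P <= 1 kills the coefficients of v^2..v^5 in Q*f:
  v^2: a_2 + q1*a_1 + q2*a_0 = 0, i.e. 152/27 + (38/9)*q1 + (19/13)*q2 = 0.
  v^3: a_3 + q1*a_2 + q2*a_1 + q3*a_0 = 0, i.e. 2432/243 + (152/27)*q1 + (38/9)*q2 + (19/13)*q3 = 0.
  v^4: a_4 + q1*a_3 + q2*a_2 + q3*a_1 + q4*a_0 = 0, i.e. 4864/243 + (2432/243)*q1 + (152/27)*q2 + (38/9)*q3 + (19/13)*q4 = 0.
  v^5: a_5 + q1*a_4 + q2*a_3 + q3*a_2 + q4*a_1 = 0, i.e. 155648/3645 + (4864/243)*q1 + (2432/243)*q2 + (152/27)*q3 + (38/9)*q4 = 0.
Solving this linear system: q1 = -6196/6585, q2 = -67184/59265, q3 = 9152/177795, q4 = -4855552/1600155.
The numerator is Q*f truncated at degree 1: P0 = a_0 = 19/13; P1 = a_1 + q1*a_0 = 731158/256815.

The Pade approximant has numerator coefficients [19/13, 731158/256815]; denominator coefficients [1, -6196/6585, -67184/59265, 9152/177795, -4855552/1600155].


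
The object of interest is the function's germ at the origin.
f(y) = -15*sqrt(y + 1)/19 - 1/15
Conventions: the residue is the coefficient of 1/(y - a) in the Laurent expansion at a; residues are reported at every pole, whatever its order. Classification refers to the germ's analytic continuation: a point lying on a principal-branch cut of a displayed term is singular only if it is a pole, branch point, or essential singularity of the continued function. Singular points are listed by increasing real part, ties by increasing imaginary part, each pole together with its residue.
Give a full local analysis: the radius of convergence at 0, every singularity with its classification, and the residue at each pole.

Branch term (-15/19)*sqrt(1 - y/(-1)): its argument vanishes at y = -1, a square-root branch point, modulus 1.
The radius of convergence is the smallest modulus among the singular points: 1.

Radius of convergence at 0: 1.
At -1: an algebraic (square-root) branch point.


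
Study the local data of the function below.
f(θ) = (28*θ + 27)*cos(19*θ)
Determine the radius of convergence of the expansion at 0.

The factor cos(19*θ) is entire and contributes no finite singular point.
The polynomial part has no poles.
No finite singular points: the Taylor series at 0 converges everywhere.

The radius of convergence is infinite.


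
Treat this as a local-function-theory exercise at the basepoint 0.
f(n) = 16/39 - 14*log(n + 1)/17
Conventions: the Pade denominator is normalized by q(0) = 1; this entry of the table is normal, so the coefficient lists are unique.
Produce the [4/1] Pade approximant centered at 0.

The Pade approximant has numerator coefficients [16/39, -1642/3315, -21/85, 14/255, -7/510]; denominator coefficients [1, 4/5].

Taylor coefficients needed (expand at 0): a_0 = 16/39, a_1 = -14/17, a_2 = 7/17, a_3 = -14/51, a_4 = 7/34, a_5 = -14/85.
Write the denominator as Q(n) = 1 + q1*n. Requiring Q*f - P = O(n^6) with deg P <= 4 kills the coefficients of n^5..n^5 in Q*f:
  n^5: a_5 + q1*a_4 = 0, i.e. -14/85 + (7/34)*q1 = 0.
Solving this linear system: q1 = 4/5.
The numerator is Q*f truncated at degree 4: P0 = a_0 = 16/39; P1 = a_1 + q1*a_0 = -1642/3315; P2 = a_2 + q1*a_1 = -21/85; P3 = a_3 + q1*a_2 = 14/255; P4 = a_4 + q1*a_3 = -7/510.


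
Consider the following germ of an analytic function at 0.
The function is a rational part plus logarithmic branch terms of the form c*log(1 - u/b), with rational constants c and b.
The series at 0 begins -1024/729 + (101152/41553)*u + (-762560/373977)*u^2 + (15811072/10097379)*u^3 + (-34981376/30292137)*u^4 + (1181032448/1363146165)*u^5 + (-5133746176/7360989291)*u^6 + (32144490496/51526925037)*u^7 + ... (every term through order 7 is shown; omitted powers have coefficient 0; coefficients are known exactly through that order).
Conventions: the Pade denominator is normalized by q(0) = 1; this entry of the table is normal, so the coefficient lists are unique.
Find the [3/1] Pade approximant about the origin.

The Pade approximant has numerator coefficients [-1024/729, 1794382624/1283198193, -2815591072/11548783737, 19358232512/311817160899]; denominator coefficients [1, 68323/92643].

Taylor coefficients needed (read off): a_0 = -1024/729, a_1 = 101152/41553, a_2 = -762560/373977, a_3 = 15811072/10097379, a_4 = -34981376/30292137.
Write the denominator as Q(u) = 1 + q1*u. Requiring Q*f - P = O(u^5) with deg P <= 3 kills the coefficients of u^4..u^4 in Q*f:
  u^4: a_4 + q1*a_3 = 0, i.e. -34981376/30292137 + (15811072/10097379)*q1 = 0.
Solving this linear system: q1 = 68323/92643.
The numerator is Q*f truncated at degree 3: P0 = a_0 = -1024/729; P1 = a_1 + q1*a_0 = 1794382624/1283198193; P2 = a_2 + q1*a_1 = -2815591072/11548783737; P3 = a_3 + q1*a_2 = 19358232512/311817160899.


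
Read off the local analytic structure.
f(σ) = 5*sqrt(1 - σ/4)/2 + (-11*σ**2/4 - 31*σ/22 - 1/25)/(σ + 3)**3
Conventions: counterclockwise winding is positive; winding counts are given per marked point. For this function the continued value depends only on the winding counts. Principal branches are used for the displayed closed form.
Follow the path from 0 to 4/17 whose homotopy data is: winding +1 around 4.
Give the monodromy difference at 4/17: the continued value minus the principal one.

The rational part is single-valued and drops out of the difference; each branch term changes only by its own monodromy.
(5/2)*sqrt(1 - σ/(4)): winding +1 is odd, the square root flips sign, contributing -2*(5/2)*sqrt(1 - (4/17)/(4)) = -2*(5/2)*sqrt(16/17) = -(20/17)*sqrt(17).
Summing the contributions at σ = 4/17 gives -(20/17)*sqrt(17).

Continued minus principal equals -(20/17)*sqrt(17).


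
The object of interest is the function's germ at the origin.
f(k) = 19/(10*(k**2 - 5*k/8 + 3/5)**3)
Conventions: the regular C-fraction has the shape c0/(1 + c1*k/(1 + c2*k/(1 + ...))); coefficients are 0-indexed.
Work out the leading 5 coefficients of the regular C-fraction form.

The regular C-fraction coefficients are [475/54, -25/8, 317/120, -70921/57060, 754903325/3237401808].

Taylor coefficients (expand at 0): a_0 = 475/54, a_1 = 11875/432, a_2 = 68875/5184, a_3 = -31290625/373248, a_4 = -1046745625/5971968.
c0 = a_0 = 475/54. Peel one level at a time: if S = 1 + c*k/S' with S'(0) = 1, then c is the k-coefficient of S and S' = c*k/(S - 1).
S_1 = c0/f = 1 + (-25/8)*k + (1585/192)*k^2 + ...; c1 = -25/8.
S_2 = c1*k/(S_1 - 1) = 1 + (317/120)*k + (70921/21600)*k^2 + ...; c2 = 317/120.
S_3 = c2*k/(S_2 - 1) = 1 + (-70921/57060)*k + (150980665/520934976)*k^2 + ...; c3 = -70921/57060.
S_4 = c3*k/(S_3 - 1) = 1 + (754903325/3237401808)*k + ...; c4 = 754903325/3237401808.


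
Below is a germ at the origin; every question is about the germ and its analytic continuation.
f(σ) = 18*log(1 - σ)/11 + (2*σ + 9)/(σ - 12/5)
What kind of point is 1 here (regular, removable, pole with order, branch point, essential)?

The term (18/11)*log(1 - σ/(1)) has argument 1 - 1/(1) = 0 at 1: a logarithmic (infinitely-sheeted) branch point; the remaining terms are analytic or single-valued there.

The point is a logarithmic branch point.


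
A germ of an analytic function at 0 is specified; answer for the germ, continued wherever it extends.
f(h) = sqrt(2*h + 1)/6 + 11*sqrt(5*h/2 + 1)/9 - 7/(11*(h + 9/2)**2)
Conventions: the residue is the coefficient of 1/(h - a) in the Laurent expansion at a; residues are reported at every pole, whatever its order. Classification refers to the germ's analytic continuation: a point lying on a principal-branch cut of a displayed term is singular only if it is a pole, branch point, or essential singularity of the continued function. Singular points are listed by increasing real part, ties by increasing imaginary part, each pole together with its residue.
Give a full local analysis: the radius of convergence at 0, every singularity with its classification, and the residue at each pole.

Denominator factor (h + 9/2)^2: pole of order 2 at -9/2, modulus 9/2.
Branch term (11/9)*sqrt(1 - h/(-2/5)): its argument vanishes at h = -2/5, a square-root branch point, modulus 2/5.
Branch term (1/6)*sqrt(1 - h/(-1/2)): its argument vanishes at h = -1/2, a square-root branch point, modulus 1/2.
The radius of convergence is the smallest modulus among the singular points: 2/5.
The branch terms are analytic at -9/2 and contribute nothing to the residue; only the rational part matters.
At the order-2 pole -9/2 set g(h) = (h - (-9/2))^2*(rational part) = -7/11.
Order-2 pole: residue = g'(a); g'(-9/2) = 0, so the residue is 0.
List the singular points by increasing real part (a conjugate pair: the negative imaginary part first).

Radius of convergence at 0: 2/5.
At -9/2: a pole of order 2; residue 0.
At -1/2: an algebraic (square-root) branch point.
At -2/5: an algebraic (square-root) branch point.


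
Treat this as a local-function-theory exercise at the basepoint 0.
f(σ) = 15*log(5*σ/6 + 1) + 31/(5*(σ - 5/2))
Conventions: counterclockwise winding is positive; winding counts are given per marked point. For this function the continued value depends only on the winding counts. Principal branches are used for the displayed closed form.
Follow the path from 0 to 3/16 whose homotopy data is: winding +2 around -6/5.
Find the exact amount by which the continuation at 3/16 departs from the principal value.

The rational part is single-valued and drops out of the difference; each branch term changes only by its own monodromy.
(15)*log(1 - σ/(-6/5)): each positive loop around -6/5 adds 2*pi*i to the log, so winding +2 contributes (15)*(2)*2*pi*i = (60)*pi*i.
Summing the contributions at σ = 3/16 gives (60)*pi*i.

Continued minus principal equals (60)*pi*i.


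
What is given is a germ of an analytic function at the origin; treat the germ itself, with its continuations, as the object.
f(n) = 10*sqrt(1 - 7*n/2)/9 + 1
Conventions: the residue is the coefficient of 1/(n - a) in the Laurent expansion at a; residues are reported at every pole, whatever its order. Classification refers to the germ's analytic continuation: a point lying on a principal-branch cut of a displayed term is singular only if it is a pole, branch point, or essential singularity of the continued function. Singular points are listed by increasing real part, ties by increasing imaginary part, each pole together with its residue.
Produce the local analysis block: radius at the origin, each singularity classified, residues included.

Branch term (10/9)*sqrt(1 - n/(2/7)): its argument vanishes at n = 2/7, a square-root branch point, modulus 2/7.
The radius of convergence is the smallest modulus among the singular points: 2/7.

Radius of convergence at 0: 2/7.
At 2/7: an algebraic (square-root) branch point.


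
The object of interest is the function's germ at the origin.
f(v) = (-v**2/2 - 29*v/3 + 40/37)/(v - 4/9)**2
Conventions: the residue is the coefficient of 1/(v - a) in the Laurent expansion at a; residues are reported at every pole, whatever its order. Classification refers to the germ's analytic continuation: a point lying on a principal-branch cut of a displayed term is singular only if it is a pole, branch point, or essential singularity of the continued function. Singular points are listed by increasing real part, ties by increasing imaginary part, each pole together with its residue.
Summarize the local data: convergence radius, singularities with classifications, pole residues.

Radius of convergence at 0: 4/9.
At 4/9: a pole of order 2; residue -91/9.

Denominator factor (v - 4/9)^2: pole of order 2 at 4/9, modulus 4/9.
The radius of convergence is the smallest modulus among the singular points: 4/9.
At the order-2 pole 4/9 set g(v) = (v - (4/9))^2*f(v) = -v**2/2 - 29*v/3 + 40/37.
Order-2 pole: residue = g'(a); g'(4/9) = -91/9, so the residue is -91/9.


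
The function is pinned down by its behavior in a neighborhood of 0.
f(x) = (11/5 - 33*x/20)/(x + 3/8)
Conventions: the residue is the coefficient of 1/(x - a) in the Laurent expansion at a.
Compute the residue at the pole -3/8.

At the order-1 pole -3/8 set g(x) = (x - (-3/8))*f(x) = 11/5 - 33*x/20.
Simple pole: residue = g(a) at a = -3/8, which is 451/160.

The residue is 451/160.


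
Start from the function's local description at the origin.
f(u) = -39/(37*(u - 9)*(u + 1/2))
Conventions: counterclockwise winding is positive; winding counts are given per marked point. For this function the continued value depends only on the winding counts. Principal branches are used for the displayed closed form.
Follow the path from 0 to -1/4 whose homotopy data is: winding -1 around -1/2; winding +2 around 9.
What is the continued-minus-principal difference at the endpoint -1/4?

Continued minus principal equals 0.

The function is rational, hence single-valued: continuing it around any pole returns the same value, so the difference is 0.


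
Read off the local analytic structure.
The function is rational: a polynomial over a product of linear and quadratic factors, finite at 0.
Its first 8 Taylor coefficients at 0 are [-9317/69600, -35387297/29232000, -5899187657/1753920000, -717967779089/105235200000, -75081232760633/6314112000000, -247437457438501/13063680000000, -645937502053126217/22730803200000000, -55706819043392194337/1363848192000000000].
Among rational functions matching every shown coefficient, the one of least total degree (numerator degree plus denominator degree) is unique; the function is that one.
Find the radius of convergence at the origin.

No rational of total degree below 6 reproduces all 8 coefficients; solving the [2/4] Pade equations on them gives f(φ) = (21*φ**2/25 - 9*φ/7 - 7/29)/((φ - 12/5)*(φ - 10/11)**3), whose expansion matches every shown term.
Denominator factor (φ - 12/5): pole of order 1 at 12/5, modulus 12/5.
Denominator factor (φ - 10/11)^3: pole of order 3 at 10/11, modulus 10/11.
The radius of convergence is the smallest modulus among the singular points: 10/11.

The radius of convergence is 10/11.


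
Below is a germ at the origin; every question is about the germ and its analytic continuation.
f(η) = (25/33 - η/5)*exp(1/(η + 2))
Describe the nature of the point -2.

The point is an essential singularity.

The exponent 1/(η - (-2)) has a pole at -2, so exp(1/(η - (-2))) takes every nonzero value near it: an essential singularity (not a pole of any order).


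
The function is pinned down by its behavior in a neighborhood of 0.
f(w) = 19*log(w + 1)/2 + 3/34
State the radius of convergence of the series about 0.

The radius of convergence is 1.

Branch term (19/2)*log(1 - w/(-1)): its argument vanishes at w = -1, a logarithmic branch point, modulus 1.
The radius of convergence is the smallest modulus among the singular points: 1.


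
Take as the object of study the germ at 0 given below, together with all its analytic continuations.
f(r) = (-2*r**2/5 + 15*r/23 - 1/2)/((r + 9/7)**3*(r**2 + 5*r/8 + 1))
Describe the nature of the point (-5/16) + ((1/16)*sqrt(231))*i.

The point is a pole of order 1.

The denominator factor r**2 + 5*r/8 + 1 vanishes at (-5/16) + ((1/16)*sqrt(231))*i and appears to the power 1; the numerator there equals (-2811/7360) + ((83/1472)*sqrt(231))*i, nonzero, and no other factor vanishes.
Hence a pole whose order is the multiplicity, 1.


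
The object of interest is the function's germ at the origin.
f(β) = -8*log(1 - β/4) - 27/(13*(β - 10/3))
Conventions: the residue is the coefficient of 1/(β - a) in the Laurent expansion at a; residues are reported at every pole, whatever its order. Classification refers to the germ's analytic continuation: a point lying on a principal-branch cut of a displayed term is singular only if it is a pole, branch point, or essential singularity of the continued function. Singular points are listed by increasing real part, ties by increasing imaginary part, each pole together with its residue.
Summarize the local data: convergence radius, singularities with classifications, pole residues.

Denominator factor (β - 10/3): pole of order 1 at 10/3, modulus 10/3.
Branch term (-8)*log(1 - β/(4)): its argument vanishes at β = 4, a logarithmic branch point, modulus 4.
The radius of convergence is the smallest modulus among the singular points: 10/3.
The branch term is analytic at 10/3 and contributes nothing to the residue; only the rational part matters.
At the order-1 pole 10/3 set g(β) = (β - (10/3))*(rational part) = -27/13.
Simple pole: residue = g(a) at a = 10/3, which is -27/13.
List the singular points by increasing real part (a conjugate pair: the negative imaginary part first).

Radius of convergence at 0: 10/3.
At 10/3: a pole of order 1; residue -27/13.
At 4: a logarithmic branch point.


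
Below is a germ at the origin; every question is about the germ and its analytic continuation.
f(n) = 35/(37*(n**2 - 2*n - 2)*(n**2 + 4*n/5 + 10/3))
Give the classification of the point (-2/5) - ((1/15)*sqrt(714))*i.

The point is a pole of order 1.

The denominator factor n**2 + 4*n/5 + 10/3 vanishes at (-2/5) - ((1/15)*sqrt(714))*i and appears to the power 1; the numerator there equals 35/37, nonzero, and no other factor vanishes.
Hence a pole whose order is the multiplicity, 1.


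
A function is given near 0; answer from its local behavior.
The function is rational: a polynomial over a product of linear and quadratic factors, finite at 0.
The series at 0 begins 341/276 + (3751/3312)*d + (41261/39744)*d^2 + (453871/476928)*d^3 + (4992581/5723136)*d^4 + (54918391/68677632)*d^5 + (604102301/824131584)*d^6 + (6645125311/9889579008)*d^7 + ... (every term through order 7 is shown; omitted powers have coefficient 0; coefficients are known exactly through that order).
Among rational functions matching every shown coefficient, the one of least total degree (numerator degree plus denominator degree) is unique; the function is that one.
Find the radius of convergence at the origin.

No rational of total degree below 1 reproduces all 8 coefficients; solving the [0/1] Pade equations on them gives f(d) = -31/(23*(d - 12/11)), whose expansion matches every shown term.
Denominator factor (d - 12/11): pole of order 1 at 12/11, modulus 12/11.
The radius of convergence is the smallest modulus among the singular points: 12/11.

The radius of convergence is 12/11.


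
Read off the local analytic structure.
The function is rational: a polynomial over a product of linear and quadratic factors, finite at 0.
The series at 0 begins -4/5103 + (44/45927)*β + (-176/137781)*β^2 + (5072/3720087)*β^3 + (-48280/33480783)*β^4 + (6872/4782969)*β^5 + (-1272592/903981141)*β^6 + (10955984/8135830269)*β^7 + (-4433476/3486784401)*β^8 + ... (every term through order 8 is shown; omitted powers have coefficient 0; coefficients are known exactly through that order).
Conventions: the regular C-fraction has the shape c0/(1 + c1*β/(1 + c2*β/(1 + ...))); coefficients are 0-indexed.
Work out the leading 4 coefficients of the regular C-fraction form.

Taylor coefficients (read off): a_0 = -4/5103, a_1 = 44/45927, a_2 = -176/137781, a_3 = 5072/3720087.
c0 = a_0 = -4/5103. Peel one level at a time: if S = 1 + c*β/S' with S'(0) = 1, then c is the β-coefficient of S and S' = c*β/(S - 1).
S_1 = c0/f = 1 + (11/9)*β + (-11/81)*β^2 + ...; c1 = 11/9.
S_2 = c1*β/(S_1 - 1) = 1 + (1/9)*β + (316/891)*β^2 + ...; c2 = 1/9.
S_3 = c2*β/(S_2 - 1) = 1 + (-316/99)*β + ...; c3 = -316/99.

The regular C-fraction coefficients are [-4/5103, 11/9, 1/9, -316/99].


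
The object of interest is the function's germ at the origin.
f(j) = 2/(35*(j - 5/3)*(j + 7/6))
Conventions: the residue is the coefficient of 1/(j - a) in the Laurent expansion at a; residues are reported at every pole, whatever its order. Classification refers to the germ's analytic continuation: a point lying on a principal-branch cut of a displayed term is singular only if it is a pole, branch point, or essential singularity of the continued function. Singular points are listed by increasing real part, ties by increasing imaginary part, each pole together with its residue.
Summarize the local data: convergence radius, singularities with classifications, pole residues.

Denominator factor (j + 7/6): pole of order 1 at -7/6, modulus 7/6.
Denominator factor (j - 5/3): pole of order 1 at 5/3, modulus 5/3.
The radius of convergence is the smallest modulus among the singular points: 7/6.
At the order-1 pole -7/6 set g(j) = (j - (-7/6))*f(j) = 2/(35*(j - 5/3)).
Simple pole: residue = g(a) at a = -7/6, which is -12/595.
At the order-1 pole 5/3 set g(j) = (j - (5/3))*f(j) = 2/(35*(j + 7/6)).
Simple pole: residue = g(a) at a = 5/3, which is 12/595.
List the singular points by increasing real part (a conjugate pair: the negative imaginary part first).

Radius of convergence at 0: 7/6.
At -7/6: a pole of order 1; residue -12/595.
At 5/3: a pole of order 1; residue 12/595.


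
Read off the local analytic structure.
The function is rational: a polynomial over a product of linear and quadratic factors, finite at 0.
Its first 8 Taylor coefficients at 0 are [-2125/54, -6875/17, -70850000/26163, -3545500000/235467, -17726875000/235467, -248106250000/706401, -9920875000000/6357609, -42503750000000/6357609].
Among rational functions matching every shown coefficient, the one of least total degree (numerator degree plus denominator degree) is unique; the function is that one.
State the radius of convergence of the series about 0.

No rational of total degree below 5 reproduces all 8 coefficients; solving the [2/3] Pade equations on them gives f(x) = (-25*x**2/38 + 5*x/17 + 17/16)/(x - 3/10)**3, whose expansion matches every shown term.
Denominator factor (x - 3/10)^3: pole of order 3 at 3/10, modulus 3/10.
The radius of convergence is the smallest modulus among the singular points: 3/10.

The radius of convergence is 3/10.


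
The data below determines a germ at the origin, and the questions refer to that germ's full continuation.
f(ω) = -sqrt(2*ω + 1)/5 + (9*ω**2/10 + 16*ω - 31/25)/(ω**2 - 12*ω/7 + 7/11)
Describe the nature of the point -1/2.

The point is an algebraic (square-root) branch point.

The term (-1/5)*sqrt(1 - ω/(-1/2)) has argument 1 - -1/2/(-1/2) = 0 at -1/2: a square-root (algebraic, two-sheeted) branch point; the remaining terms are analytic or single-valued there.


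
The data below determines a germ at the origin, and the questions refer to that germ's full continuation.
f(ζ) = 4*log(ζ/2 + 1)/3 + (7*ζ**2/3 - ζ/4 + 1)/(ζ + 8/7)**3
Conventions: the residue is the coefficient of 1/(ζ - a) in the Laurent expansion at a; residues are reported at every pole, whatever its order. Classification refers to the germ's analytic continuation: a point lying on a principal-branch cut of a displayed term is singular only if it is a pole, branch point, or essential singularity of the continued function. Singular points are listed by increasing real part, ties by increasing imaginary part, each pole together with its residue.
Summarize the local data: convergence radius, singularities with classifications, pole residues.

Radius of convergence at 0: 8/7.
At -2: a logarithmic branch point.
At -8/7: a pole of order 3; residue 7/3.

Denominator factor (ζ + 8/7)^3: pole of order 3 at -8/7, modulus 8/7.
Branch term (4/3)*log(1 - ζ/(-2)): its argument vanishes at ζ = -2, a logarithmic branch point, modulus 2.
The radius of convergence is the smallest modulus among the singular points: 8/7.
The branch term is analytic at -8/7 and contributes nothing to the residue; only the rational part matters.
At the order-3 pole -8/7 set g(ζ) = (ζ - (-8/7))^3*(rational part) = 7*ζ**2/3 - ζ/4 + 1.
Order-3 pole: residue = g''(a)/2; g''(-8/7) = 14/3, so the residue is 7/3.
List the singular points by increasing real part (a conjugate pair: the negative imaginary part first).


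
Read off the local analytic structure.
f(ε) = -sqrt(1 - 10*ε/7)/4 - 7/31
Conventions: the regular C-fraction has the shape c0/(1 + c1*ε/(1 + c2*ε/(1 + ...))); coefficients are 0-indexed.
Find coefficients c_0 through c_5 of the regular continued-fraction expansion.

Taylor coefficients (expand at 0): a_0 = -59/124, a_1 = 5/28, a_2 = 25/392, a_3 = 125/2744, a_4 = 3125/76832, a_5 = 3125/76832.
c0 = a_0 = -59/124. Peel one level at a time: if S = 1 + c*ε/S' with S'(0) = 1, then c is the ε-coefficient of S and S' = c*ε/(S - 1).
S_1 = c0/f = 1 + (155/413)*ε + (93775/341138)*ε^2 + ...; c1 = 155/413.
S_2 = c1*ε/(S_1 - 1) = 1 + (-605/826)*ε + (-25/196)*ε^2 + ...; c2 = -605/826.
S_3 = c2*ε/(S_2 - 1) = 1 + (-295/1694)*ε + (-269925/2869636)*ε^2 + ...; c3 = -295/1694.
S_4 = c3*ε/(S_3 - 1) = 1 + (-915/1694)*ε + (-25/196)*ε^2 + ...; c4 = -915/1694.
S_5 = c4*ε/(S_4 - 1) = 1 + (-605/2562)*ε + ...; c5 = -605/2562.

The regular C-fraction coefficients are [-59/124, 155/413, -605/826, -295/1694, -915/1694, -605/2562].


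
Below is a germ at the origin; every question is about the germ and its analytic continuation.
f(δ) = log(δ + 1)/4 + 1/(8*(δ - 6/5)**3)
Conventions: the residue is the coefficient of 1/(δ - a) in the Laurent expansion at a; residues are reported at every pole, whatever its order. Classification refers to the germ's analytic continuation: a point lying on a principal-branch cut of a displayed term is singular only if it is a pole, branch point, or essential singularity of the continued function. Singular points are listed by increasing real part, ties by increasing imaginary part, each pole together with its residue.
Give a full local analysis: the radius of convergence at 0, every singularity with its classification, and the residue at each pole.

Denominator factor (δ - 6/5)^3: pole of order 3 at 6/5, modulus 6/5.
Branch term (1/4)*log(1 - δ/(-1)): its argument vanishes at δ = -1, a logarithmic branch point, modulus 1.
The radius of convergence is the smallest modulus among the singular points: 1.
The branch term is analytic at 6/5 and contributes nothing to the residue; only the rational part matters.
At the order-3 pole 6/5 set g(δ) = (δ - (6/5))^3*(rational part) = 1/8.
Order-3 pole: residue = g''(a)/2; g''(6/5) = 0, so the residue is 0.
List the singular points by increasing real part (a conjugate pair: the negative imaginary part first).

Radius of convergence at 0: 1.
At -1: a logarithmic branch point.
At 6/5: a pole of order 3; residue 0.
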